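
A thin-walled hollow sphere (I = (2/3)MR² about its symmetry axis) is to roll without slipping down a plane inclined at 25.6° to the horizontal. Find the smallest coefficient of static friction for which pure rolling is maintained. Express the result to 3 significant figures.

μ_min ≈ 0.192

The moment of inertia is (2/3)MR², giving k ≡ I/(MR²) = 2/3.
Newton's second law down the slope: Mg sinθ − f = Ma. The torque equation fR = Iα (with α = a/R) gives f = kMa.
These give a = g sinθ/(1+k) and the required friction f = kMg sinθ/(1+k).
With N = Mg cosθ, the no-slip condition f ≤ μN gives μ_min = f/N = k tanθ/(1+k).
μ_min = (2/3) × tan25.6° / 1.667 ≈ 0.192.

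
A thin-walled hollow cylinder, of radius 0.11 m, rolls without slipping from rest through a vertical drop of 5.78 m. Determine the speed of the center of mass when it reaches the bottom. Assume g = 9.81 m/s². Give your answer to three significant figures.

The moment of inertia is MR², giving k ≡ I/(MR²) = 1.
The rolling condition ω = v/R makes the rotational term ½I(v/R)² = ½kMv², so KE_total = ½(1+k)Mv² = Mv².
Energy conservation: Mgh = Mv², so v = √(2gh/(1+k)) = √(2 × 9.81 × 5.78 / 2) ≈ 7.53 m/s.

v ≈ 7.53 m/s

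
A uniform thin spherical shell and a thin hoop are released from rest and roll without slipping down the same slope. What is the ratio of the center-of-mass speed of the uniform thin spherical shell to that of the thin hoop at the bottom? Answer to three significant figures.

Each satisfies Mgh = ½(1+k)Mv² with k = I/(MR²), so v ∝ 1/√(1+k).
For the uniform thin spherical shell k = 2/3; for the thin hoop k = 1.
v₁/v₂ = √((1+k₂)/(1+k₁)) = √(2/1.667) ≈ 1.10.

v_ratio ≈ 1.10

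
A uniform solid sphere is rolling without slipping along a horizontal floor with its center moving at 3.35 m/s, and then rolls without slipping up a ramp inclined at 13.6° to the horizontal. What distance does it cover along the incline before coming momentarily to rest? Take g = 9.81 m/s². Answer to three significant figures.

d ≈ 3.41 m

The moment of inertia is (2/5)MR², giving k ≡ I/(MR²) = 0.4.
Since it rolls without slipping, ω = v/R and KE = ½Mv² + ½Iω² = ½(1+k)Mv² = (7/10)Mv².
Setting this equal to Mgh gives the vertical rise h = (1+k)v₀²/(2g) = 1.4×3.35²/(2×9.81) = 0.8008 m.
Along the incline, d = h/sinθ = 0.8008/sin13.6° ≈ 3.41 m.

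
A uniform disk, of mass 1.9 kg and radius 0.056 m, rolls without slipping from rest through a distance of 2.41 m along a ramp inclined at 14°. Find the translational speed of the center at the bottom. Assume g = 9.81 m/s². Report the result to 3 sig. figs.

v ≈ 2.76 m/s

With I = (1/2)MR², the ratio k = I/(MR²) is 0.5.
Since it rolls without slipping, ω = v/R and KE = ½Mv² + ½Iω² = ½(1+k)Mv² = (3/4)Mv².
The vertical drop is h = L sinθ = 2.41 × sin14° = 0.583 m.
Setting Mgh = (3/4)Mv² gives v = √(2gh/(1+k)) = √(2·9.81·0.583/1.5) ≈ 2.76 m/s.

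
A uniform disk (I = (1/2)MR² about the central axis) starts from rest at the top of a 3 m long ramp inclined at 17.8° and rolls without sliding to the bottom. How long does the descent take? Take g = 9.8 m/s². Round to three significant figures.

With I = (1/2)MR², the ratio k = I/(MR²) is 0.5.
Along the incline Mg sinθ − f = Ma, and torque about the center fR = Iα = kMR²(a/R) gives f = kMa.
Hence a = g sinθ/(1+k) = 9.8×sin17.8°/1.5 = 1.997 m/s².
Starting from rest, L = ½at², so t = √(2L/a) = √(2×3/1.997) ≈ 1.73 s.

t ≈ 1.73 s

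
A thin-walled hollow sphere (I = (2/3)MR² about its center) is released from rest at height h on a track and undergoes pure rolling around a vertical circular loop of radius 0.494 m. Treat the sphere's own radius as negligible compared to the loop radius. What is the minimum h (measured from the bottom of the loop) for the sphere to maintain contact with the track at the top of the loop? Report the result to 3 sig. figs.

h_min ≈ 1.40 m

With I = (2/3)MR², the ratio k = I/(MR²) is 2/3.
At the top, contact is just lost when gravity alone supplies the centripetal force: Mg = Mv_top²/r, i.e. v_top² = gr.
With ω = v/R, the kinetic energy at speed v is ½(1+k)Mv² = (5/6)Mv².
Energy conservation from release (height h) to the top (height 2r): Mgh = Mg(2r) + (5/6)M·gr.
Thus h_min = 2r + (1+k)r/2 = r(2 + 1.667/2) = 0.494 × 2.833 ≈ 1.40 m.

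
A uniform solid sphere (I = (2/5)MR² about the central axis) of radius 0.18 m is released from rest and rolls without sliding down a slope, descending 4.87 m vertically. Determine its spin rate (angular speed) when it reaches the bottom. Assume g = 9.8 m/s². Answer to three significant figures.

Here I = (2/5)MR², so the shape factor k = I/(MR²) = 0.4.
Rolling without slipping gives ω = v/R, so the total kinetic energy is ½Mv² + ½Iω² = ½(1+k)Mv² = (7/10)Mv².
Energy conservation Mgh = ½(1+k)Mv² gives v = √(2gh/(1+k)) = √(2 × 9.8 × 4.87 / 1.4) = 8.257 m/s.
Then ω = v/R = 8.257 / 0.18 ≈ 45.9 rad/s.

ω ≈ 45.9 rad/s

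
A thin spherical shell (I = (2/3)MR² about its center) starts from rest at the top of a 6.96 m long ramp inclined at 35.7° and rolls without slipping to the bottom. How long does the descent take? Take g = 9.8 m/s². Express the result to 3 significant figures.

The moment of inertia is (2/3)MR², giving k ≡ I/(MR²) = 2/3.
Newton's second law down the slope: Mg sinθ − f = Ma. The torque equation fR = Iα (with α = a/R) gives f = kMa.
Hence a = g sinθ/(1+k) = 9.8×sin35.7°/1.667 = 3.431 m/s².
Starting from rest, L = ½at², so t = √(2L/a) = √(2×6.96/3.431) ≈ 2.01 s.

t ≈ 2.01 s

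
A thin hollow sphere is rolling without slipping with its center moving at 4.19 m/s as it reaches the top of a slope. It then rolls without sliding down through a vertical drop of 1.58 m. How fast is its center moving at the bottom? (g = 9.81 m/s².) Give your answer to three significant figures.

v ≈ 6.01 m/s

Here I = (2/3)MR², so the shape factor k = I/(MR²) = 2/3.
Since it rolls without slipping, ω = v/R and KE = ½Mv² + ½Iω² = ½(1+k)Mv² = (5/6)Mv².
Conserving energy between top and bottom: (5/6)Mv² = (5/6)Mv₀² + Mgh, hence v² = v₀² + 2gh/(1+k).
v = √(4.19² + 2×9.81×1.58/1.667) = √36.16 ≈ 6.01 m/s.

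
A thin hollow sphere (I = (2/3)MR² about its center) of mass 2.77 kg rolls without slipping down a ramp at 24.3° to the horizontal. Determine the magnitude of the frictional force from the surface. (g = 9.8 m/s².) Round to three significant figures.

The moment of inertia is (2/3)MR², giving k ≡ I/(MR²) = 2/3.
Newton's second law down the slope: Mg sinθ − f = Ma. The torque equation fR = Iα (with α = a/R) gives f = kMa.
Combining, a = g sinθ/(1+k) and f = kMa = kMg sinθ/(1+k).
f = (2/3) × 2.77 × 9.8 × sin24.3° / 1.667 ≈ 4.47 N.

f ≈ 4.47 N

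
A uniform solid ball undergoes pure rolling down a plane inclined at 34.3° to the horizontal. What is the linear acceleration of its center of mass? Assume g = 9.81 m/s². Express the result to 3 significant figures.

With I = (2/5)MR², the ratio k = I/(MR²) is 0.4.
Newton's second law down the slope: Mg sinθ − f = Ma. The torque equation fR = Iα (with α = a/R) gives f = kMa.
Eliminating f: Mg sinθ = (1+k)Ma, so a = g sinθ/(1+k) = 9.81 × sin34.3° / 1.4 ≈ 3.95 m/s².

a ≈ 3.95 m/s²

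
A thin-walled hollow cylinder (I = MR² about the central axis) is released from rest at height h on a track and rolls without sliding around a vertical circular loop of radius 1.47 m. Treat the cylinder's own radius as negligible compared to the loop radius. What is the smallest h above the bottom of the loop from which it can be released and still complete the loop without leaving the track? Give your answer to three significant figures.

h_min ≈ 4.41 m

With I = MR², the ratio k = I/(MR²) is 1.
At the top, contact is just lost when gravity alone supplies the centripetal force: Mg = Mv_top²/r, i.e. v_top² = gr.
With ω = v/R, the kinetic energy at speed v is ½(1+k)Mv² = Mv².
Energy conservation from release (height h) to the top (height 2r): Mgh = Mg(2r) + M·gr.
Thus h_min = 2r + (1+k)r/2 = r(2 + 2/2) = 1.47 × 3 ≈ 4.41 m.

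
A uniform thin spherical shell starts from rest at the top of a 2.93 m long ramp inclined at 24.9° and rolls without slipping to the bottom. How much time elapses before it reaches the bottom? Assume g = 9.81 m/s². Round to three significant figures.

With I = (2/3)MR², the ratio k = I/(MR²) is 2/3.
Translational: Mg sinθ − f = Ma. Rotational about the CM: fR = Iα = kMRa, so f = kMa.
Hence a = g sinθ/(1+k) = 9.81×sin24.9°/1.667 = 2.478 m/s².
With constant a from rest, t = √(2L/a) = √(2·2.93/2.478) ≈ 1.54 s.

t ≈ 1.54 s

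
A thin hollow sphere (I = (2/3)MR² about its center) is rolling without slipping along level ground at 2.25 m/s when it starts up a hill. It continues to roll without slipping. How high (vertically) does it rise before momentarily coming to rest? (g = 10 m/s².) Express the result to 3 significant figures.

The moment of inertia is (2/3)MR², giving k ≡ I/(MR²) = 2/3.
Rolling without slipping gives ω = v/R, so the total kinetic energy is ½Mv² + ½Iω² = ½(1+k)Mv² = (5/6)Mv².
At the top the kinetic energy is zero, so (5/6)Mv₀² = Mgh.
Thus h = (1+k)v₀²/(2g) = 1.667 × 2.25² / (2 × 10) ≈ 0.422 m.

h ≈ 0.422 m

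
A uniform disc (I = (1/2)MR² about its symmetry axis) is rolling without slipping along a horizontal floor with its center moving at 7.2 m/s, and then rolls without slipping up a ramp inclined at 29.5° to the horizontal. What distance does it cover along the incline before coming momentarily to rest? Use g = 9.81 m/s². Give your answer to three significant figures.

d ≈ 8.05 m

Here I = (1/2)MR², so the shape factor k = I/(MR²) = 0.5.
Since it rolls without slipping, ω = v/R and KE = ½Mv² + ½Iω² = ½(1+k)Mv² = (3/4)Mv².
Setting this equal to Mgh gives the vertical rise h = (1+k)v₀²/(2g) = 1.5×7.2²/(2×9.81) = 3.963 m.
The distance along the slope is d = h/sinθ = 3.963/sin29.5° ≈ 8.05 m.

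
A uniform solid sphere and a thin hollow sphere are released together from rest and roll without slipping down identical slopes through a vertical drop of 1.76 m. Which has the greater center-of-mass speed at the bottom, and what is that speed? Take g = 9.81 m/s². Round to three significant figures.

For rolling without slipping, Mgh = ½(1+k)Mv² where k = I/(MR²), so v = √(2gh/(1+k)).
Uniform solid sphere: k = 0.4, giving v = √(2×9.81×1.76/1.4) = 4.966 m/s.
Thin hollow sphere: k = 2/3, giving v = √(2×9.81×1.76/1.667) = 4.552 m/s.
The smaller k wins: the uniform solid sphere, at ≈ 4.97 m/s.

the uniform solid sphere, at v ≈ 4.97 m/s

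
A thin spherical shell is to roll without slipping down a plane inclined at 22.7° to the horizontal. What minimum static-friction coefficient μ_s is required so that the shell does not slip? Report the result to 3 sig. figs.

The moment of inertia is (2/3)MR², giving k ≡ I/(MR²) = 2/3.
Along the incline Mg sinθ − f = Ma, and torque about the center fR = Iα = kMR²(a/R) gives f = kMa.
These give a = g sinθ/(1+k) and the required friction f = kMg sinθ/(1+k).
With N = Mg cosθ, the no-slip condition f ≤ μN gives μ_min = f/N = k tanθ/(1+k).
μ_min = (2/3) × tan22.7° / 1.667 ≈ 0.167.

μ_min ≈ 0.167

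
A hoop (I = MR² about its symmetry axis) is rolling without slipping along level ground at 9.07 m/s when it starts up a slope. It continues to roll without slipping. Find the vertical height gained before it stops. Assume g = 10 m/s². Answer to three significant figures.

With I = MR², the ratio k = I/(MR²) is 1.
Since it rolls without slipping, ω = v/R and KE = ½Mv² + ½Iω² = ½(1+k)Mv² = Mv².
All of this converts to potential energy at the highest point: Mv₀² = Mgh.
Thus h = (1+k)v₀²/(2g) = 2 × 9.07² / (2 × 10) ≈ 8.23 m.

h ≈ 8.23 m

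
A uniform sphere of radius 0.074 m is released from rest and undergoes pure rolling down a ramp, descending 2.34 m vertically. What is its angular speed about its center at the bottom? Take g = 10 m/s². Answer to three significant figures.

ω ≈ 78.1 rad/s

Here I = (2/5)MR², so the shape factor k = I/(MR²) = 0.4.
Rolling without slipping gives ω = v/R, so the total kinetic energy is ½Mv² + ½Iω² = ½(1+k)Mv² = (7/10)Mv².
Energy conservation Mgh = ½(1+k)Mv² gives v = √(2gh/(1+k)) = √(2 × 10 × 2.34 / 1.4) = 5.782 m/s.
The angular speed follows from ω = v/R = 5.782/0.074 ≈ 78.1 rad/s.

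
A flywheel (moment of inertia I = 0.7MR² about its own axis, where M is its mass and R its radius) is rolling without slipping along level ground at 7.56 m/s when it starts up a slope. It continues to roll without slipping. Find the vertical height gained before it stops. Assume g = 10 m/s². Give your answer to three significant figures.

Here I = 0.7MR², so the shape factor k = I/(MR²) = 0.7.
Since it rolls without slipping, ω = v/R and KE = ½Mv² + ½Iω² = ½(1+k)Mv² = (17/20)Mv².
At the top the kinetic energy is zero, so (17/20)Mv₀² = Mgh.
Thus h = (1+k)v₀²/(2g) = 1.7 × 7.56² / (2 × 10) ≈ 4.86 m.

h ≈ 4.86 m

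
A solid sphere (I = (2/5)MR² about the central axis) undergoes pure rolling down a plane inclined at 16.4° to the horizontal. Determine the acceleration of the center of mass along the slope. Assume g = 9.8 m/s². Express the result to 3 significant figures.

For this body I = (2/5)MR², i.e. k = I/(MR²) = 0.4.
Newton's second law down the slope: Mg sinθ − f = Ma. The torque equation fR = Iα (with α = a/R) gives f = kMa.
Eliminating f: Mg sinθ = (1+k)Ma, so a = g sinθ/(1+k) = 9.8 × sin16.4° / 1.4 ≈ 1.98 m/s².

a ≈ 1.98 m/s²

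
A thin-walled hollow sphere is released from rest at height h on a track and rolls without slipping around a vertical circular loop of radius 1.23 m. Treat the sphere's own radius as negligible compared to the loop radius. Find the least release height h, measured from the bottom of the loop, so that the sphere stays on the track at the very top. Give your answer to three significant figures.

h_min ≈ 3.49 m

For this body I = (2/3)MR², i.e. k = I/(MR²) = 2/3.
At the top, contact is just lost when gravity alone supplies the centripetal force: Mg = Mv_top²/r, i.e. v_top² = gr.
With ω = v/R, the kinetic energy at speed v is ½(1+k)Mv² = (5/6)Mv².
Energy conservation from release (height h) to the top (height 2r): Mgh = Mg(2r) + (5/6)M·gr.
Thus h_min = 2r + (1+k)r/2 = r(2 + 1.667/2) = 1.23 × 2.833 ≈ 3.49 m.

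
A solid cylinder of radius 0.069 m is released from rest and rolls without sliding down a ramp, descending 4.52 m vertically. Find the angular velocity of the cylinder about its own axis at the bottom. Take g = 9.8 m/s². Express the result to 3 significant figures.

With I = (1/2)MR², the ratio k = I/(MR²) is 0.5.
Rolling without slipping gives ω = v/R, so the total kinetic energy is ½Mv² + ½Iω² = ½(1+k)Mv² = (3/4)Mv².
Energy conservation Mgh = ½(1+k)Mv² gives v = √(2gh/(1+k)) = √(2 × 9.8 × 4.52 / 1.5) = 7.685 m/s.
The angular speed follows from ω = v/R = 7.685/0.069 ≈ 111 rad/s.

ω ≈ 111 rad/s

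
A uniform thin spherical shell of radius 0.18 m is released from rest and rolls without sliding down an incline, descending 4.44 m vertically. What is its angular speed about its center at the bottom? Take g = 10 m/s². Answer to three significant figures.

Here I = (2/3)MR², so the shape factor k = I/(MR²) = 2/3.
Pure rolling means v = ωR; then KE = ½Mv² + ½I(v/R)² = ½(1+k)Mv² = (5/6)Mv².
Energy conservation Mgh = ½(1+k)Mv² gives v = √(2gh/(1+k)) = √(2 × 10 × 4.44 / 1.667) = 7.299 m/s.
The angular speed follows from ω = v/R = 7.299/0.18 ≈ 40.6 rad/s.

ω ≈ 40.6 rad/s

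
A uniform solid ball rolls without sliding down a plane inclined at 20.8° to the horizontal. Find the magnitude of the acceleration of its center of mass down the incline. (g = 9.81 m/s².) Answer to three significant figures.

For this body I = (2/5)MR², i.e. k = I/(MR²) = 0.4.
Translational: Mg sinθ − f = Ma. Rotational about the CM: fR = Iα = kMRa, so f = kMa.
Eliminating f: Mg sinθ = (1+k)Ma, so a = g sinθ/(1+k) = 9.81 × sin20.8° / 1.4 ≈ 2.49 m/s².

a ≈ 2.49 m/s²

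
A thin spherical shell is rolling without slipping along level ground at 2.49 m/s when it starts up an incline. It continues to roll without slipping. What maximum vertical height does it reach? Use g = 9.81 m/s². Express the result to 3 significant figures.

For this body I = (2/3)MR², i.e. k = I/(MR²) = 2/3.
Rolling without slipping gives ω = v/R, so the total kinetic energy is ½Mv² + ½Iω² = ½(1+k)Mv² = (5/6)Mv².
At the top the kinetic energy is zero, so (5/6)Mv₀² = Mgh.
Thus h = (1+k)v₀²/(2g) = 1.667 × 2.49² / (2 × 9.81) ≈ 0.527 m.

h ≈ 0.527 m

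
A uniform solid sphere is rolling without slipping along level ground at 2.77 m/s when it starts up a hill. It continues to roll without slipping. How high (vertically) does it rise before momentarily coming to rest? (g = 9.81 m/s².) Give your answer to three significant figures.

For this body I = (2/5)MR², i.e. k = I/(MR²) = 0.4.
Since it rolls without slipping, ω = v/R and KE = ½Mv² + ½Iω² = ½(1+k)Mv² = (7/10)Mv².
At the top the kinetic energy is zero, so (7/10)Mv₀² = Mgh.
Thus h = (1+k)v₀²/(2g) = 1.4 × 2.77² / (2 × 9.81) ≈ 0.548 m.

h ≈ 0.548 m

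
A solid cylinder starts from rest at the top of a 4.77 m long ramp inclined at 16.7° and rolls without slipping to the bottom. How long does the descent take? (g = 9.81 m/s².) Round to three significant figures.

For this body I = (1/2)MR², i.e. k = I/(MR²) = 0.5.
Translational: Mg sinθ − f = Ma. Rotational about the CM: fR = Iα = kMRa, so f = kMa.
Hence a = g sinθ/(1+k) = 9.81×sin16.7°/1.5 = 1.879 m/s².
Starting from rest, L = ½at², so t = √(2L/a) = √(2×4.77/1.879) ≈ 2.25 s.

t ≈ 2.25 s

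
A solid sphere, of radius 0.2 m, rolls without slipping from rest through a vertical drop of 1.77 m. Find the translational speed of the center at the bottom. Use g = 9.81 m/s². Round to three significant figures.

v ≈ 4.98 m/s

For this body I = (2/5)MR², i.e. k = I/(MR²) = 0.4.
Since it rolls without slipping, ω = v/R and KE = ½Mv² + ½Iω² = ½(1+k)Mv² = (7/10)Mv².
Setting Mgh = (7/10)Mv² gives v = √(2gh/(1+k)) = √(2·9.81·1.77/1.4) ≈ 4.98 m/s.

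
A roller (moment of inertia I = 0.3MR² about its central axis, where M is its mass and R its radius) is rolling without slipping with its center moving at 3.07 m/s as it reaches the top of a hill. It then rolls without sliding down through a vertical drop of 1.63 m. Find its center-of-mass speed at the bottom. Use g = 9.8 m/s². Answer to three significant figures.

The moment of inertia is 0.3MR², giving k ≡ I/(MR²) = 0.3.
The rolling condition ω = v/R makes the rotational term ½I(v/R)² = ½kMv², so KE_total = ½(1+k)Mv² = (13/20)Mv².
Conserving energy between top and bottom: (13/20)Mv² = (13/20)Mv₀² + Mgh, hence v² = v₀² + 2gh/(1+k).
v = √(3.07² + 2×9.8×1.63/1.3) = √34 ≈ 5.83 m/s.

v ≈ 5.83 m/s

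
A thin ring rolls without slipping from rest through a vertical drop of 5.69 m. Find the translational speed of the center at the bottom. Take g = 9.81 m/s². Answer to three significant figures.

v ≈ 7.47 m/s

Here I = MR², so the shape factor k = I/(MR²) = 1.
Since it rolls without slipping, ω = v/R and KE = ½Mv² + ½Iω² = ½(1+k)Mv² = Mv².
Setting Mgh = Mv² gives v = √(2gh/(1+k)) = √(2·9.81·5.69/2) ≈ 7.47 m/s.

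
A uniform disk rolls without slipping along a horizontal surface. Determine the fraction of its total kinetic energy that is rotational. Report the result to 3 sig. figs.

fraction ≈ 0.333

For this body I = (1/2)MR², i.e. k = I/(MR²) = 0.5.
Since ω = v/R, the translational part is ½Mv² and the rotational part is ½I(v/R)² = ½kMv²; the total is ½(1+k)Mv².
The rotational fraction is therefore k/(1+k) = 0.5/1.5 ≈ 0.333.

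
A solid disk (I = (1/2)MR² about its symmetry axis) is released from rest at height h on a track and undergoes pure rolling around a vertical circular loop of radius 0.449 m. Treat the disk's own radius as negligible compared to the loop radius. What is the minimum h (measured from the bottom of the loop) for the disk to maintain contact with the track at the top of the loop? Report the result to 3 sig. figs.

h_min ≈ 1.23 m

For this body I = (1/2)MR², i.e. k = I/(MR²) = 0.5.
At the top of the loop, the minimum-contact condition is Mg = Mv_top²/r, so v_top² = gr.
With ω = v/R, the kinetic energy at speed v is ½(1+k)Mv² = (3/4)Mv².
Energy conservation from release (height h) to the top (height 2r): Mgh = Mg(2r) + (3/4)M·gr.
Thus h_min = 2r + (1+k)r/2 = r(2 + 1.5/2) = 0.449 × 2.75 ≈ 1.23 m.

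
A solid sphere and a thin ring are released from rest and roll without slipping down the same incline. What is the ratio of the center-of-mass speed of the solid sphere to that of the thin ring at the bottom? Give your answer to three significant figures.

Each satisfies Mgh = ½(1+k)Mv² with k = I/(MR²), so v ∝ 1/√(1+k).
For the solid sphere k = 0.4; for the thin ring k = 1.
v₁/v₂ = √((1+k₂)/(1+k₁)) = √(2/1.4) ≈ 1.20.

v_ratio ≈ 1.20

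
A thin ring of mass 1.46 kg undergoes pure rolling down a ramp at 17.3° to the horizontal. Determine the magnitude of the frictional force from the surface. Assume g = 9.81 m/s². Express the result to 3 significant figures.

f ≈ 2.13 N

Here I = MR², so the shape factor k = I/(MR²) = 1.
Translational: Mg sinθ − f = Ma. Rotational about the CM: fR = Iα = kMRa, so f = kMa.
Combining, a = g sinθ/(1+k) and f = kMa = kMg sinθ/(1+k).
f = 1 × 1.46 × 9.81 × sin17.3° / 2 ≈ 2.13 N.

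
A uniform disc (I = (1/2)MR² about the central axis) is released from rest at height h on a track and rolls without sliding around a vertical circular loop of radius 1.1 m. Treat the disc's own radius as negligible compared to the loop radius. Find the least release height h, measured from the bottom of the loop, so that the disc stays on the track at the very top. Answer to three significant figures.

The moment of inertia is (1/2)MR², giving k ≡ I/(MR²) = 0.5.
At the top, contact is just lost when gravity alone supplies the centripetal force: Mg = Mv_top²/r, i.e. v_top² = gr.
With ω = v/R, the kinetic energy at speed v is ½(1+k)Mv² = (3/4)Mv².
Energy conservation from release (height h) to the top (height 2r): Mgh = Mg(2r) + (3/4)M·gr.
Thus h_min = 2r + (1+k)r/2 = r(2 + 1.5/2) = 1.1 × 2.75 ≈ 3.03 m.

h_min ≈ 3.03 m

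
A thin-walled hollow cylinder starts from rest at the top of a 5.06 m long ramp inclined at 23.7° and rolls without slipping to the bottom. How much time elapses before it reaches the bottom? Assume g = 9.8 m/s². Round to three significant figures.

t ≈ 2.27 s

For this body I = MR², i.e. k = I/(MR²) = 1.
Along the incline Mg sinθ − f = Ma, and torque about the center fR = Iα = kMR²(a/R) gives f = kMa.
Hence a = g sinθ/(1+k) = 9.8×sin23.7°/2 = 1.97 m/s².
Starting from rest, L = ½at², so t = √(2L/a) = √(2×5.06/1.97) ≈ 2.27 s.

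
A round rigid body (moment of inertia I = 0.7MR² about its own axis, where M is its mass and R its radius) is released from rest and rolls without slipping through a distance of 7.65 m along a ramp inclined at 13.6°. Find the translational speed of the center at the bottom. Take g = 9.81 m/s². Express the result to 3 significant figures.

The moment of inertia is 0.7MR², giving k ≡ I/(MR²) = 0.7.
Pure rolling means v = ωR; then KE = ½Mv² + ½I(v/R)² = ½(1+k)Mv² = (17/20)Mv².
The vertical drop is h = L sinθ = 7.65 × sin13.6° = 1.799 m.
Setting Mgh = (17/20)Mv² gives v = √(2gh/(1+k)) = √(2·9.81·1.799/1.7) ≈ 4.56 m/s.

v ≈ 4.56 m/s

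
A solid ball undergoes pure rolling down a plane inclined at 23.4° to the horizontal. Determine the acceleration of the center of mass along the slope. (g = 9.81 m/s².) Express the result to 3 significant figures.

a ≈ 2.78 m/s²

With I = (2/5)MR², the ratio k = I/(MR²) is 0.4.
Translational: Mg sinθ − f = Ma. Rotational about the CM: fR = Iα = kMRa, so f = kMa.
Eliminating f: Mg sinθ = (1+k)Ma, so a = g sinθ/(1+k) = 9.81 × sin23.4° / 1.4 ≈ 2.78 m/s².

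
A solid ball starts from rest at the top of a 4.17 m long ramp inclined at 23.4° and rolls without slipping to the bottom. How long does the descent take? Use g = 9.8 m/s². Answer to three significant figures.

t ≈ 1.73 s

With I = (2/5)MR², the ratio k = I/(MR²) is 0.4.
Along the incline Mg sinθ − f = Ma, and torque about the center fR = Iα = kMR²(a/R) gives f = kMa.
Hence a = g sinθ/(1+k) = 9.8×sin23.4°/1.4 = 2.78 m/s².
With constant a from rest, t = √(2L/a) = √(2·4.17/2.78) ≈ 1.73 s.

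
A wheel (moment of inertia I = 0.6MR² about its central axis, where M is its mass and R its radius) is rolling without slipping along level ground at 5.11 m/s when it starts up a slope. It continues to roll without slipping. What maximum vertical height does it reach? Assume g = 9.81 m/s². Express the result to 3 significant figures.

Here I = 0.6MR², so the shape factor k = I/(MR²) = 0.6.
Rolling without slipping gives ω = v/R, so the total kinetic energy is ½Mv² + ½Iω² = ½(1+k)Mv² = (4/5)Mv².
At the top the kinetic energy is zero, so (4/5)Mv₀² = Mgh.
Thus h = (1+k)v₀²/(2g) = 1.6 × 5.11² / (2 × 9.81) ≈ 2.13 m.

h ≈ 2.13 m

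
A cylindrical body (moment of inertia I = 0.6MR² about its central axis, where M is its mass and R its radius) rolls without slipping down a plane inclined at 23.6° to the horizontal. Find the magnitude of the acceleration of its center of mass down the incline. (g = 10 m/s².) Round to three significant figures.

a ≈ 2.50 m/s²

Here I = 0.6MR², so the shape factor k = I/(MR²) = 0.6.
Translational: Mg sinθ − f = Ma. Rotational about the CM: fR = Iα = kMRa, so f = kMa.
Eliminating f: Mg sinθ = (1+k)Ma, so a = g sinθ/(1+k) = 10 × sin23.6° / 1.6 ≈ 2.50 m/s².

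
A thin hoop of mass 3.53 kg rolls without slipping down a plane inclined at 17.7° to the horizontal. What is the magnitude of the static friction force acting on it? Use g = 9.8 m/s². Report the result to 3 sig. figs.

For this body I = MR², i.e. k = I/(MR²) = 1.
Newton's second law down the slope: Mg sinθ − f = Ma. The torque equation fR = Iα (with α = a/R) gives f = kMa.
Combining, a = g sinθ/(1+k) and f = kMa = kMg sinθ/(1+k).
f = 1 × 3.53 × 9.8 × sin17.7° / 2 ≈ 5.26 N.

f ≈ 5.26 N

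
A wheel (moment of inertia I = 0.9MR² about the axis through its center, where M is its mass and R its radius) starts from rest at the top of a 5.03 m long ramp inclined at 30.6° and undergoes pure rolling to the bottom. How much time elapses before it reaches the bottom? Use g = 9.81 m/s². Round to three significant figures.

The moment of inertia is 0.9MR², giving k ≡ I/(MR²) = 0.9.
Along the incline Mg sinθ − f = Ma, and torque about the center fR = Iα = kMR²(a/R) gives f = kMa.
Hence a = g sinθ/(1+k) = 9.81×sin30.6°/1.9 = 2.628 m/s².
Starting from rest, L = ½at², so t = √(2L/a) = √(2×5.03/2.628) ≈ 1.96 s.

t ≈ 1.96 s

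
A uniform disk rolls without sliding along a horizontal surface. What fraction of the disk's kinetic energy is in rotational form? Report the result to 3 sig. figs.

fraction ≈ 0.333

Here I = (1/2)MR², so the shape factor k = I/(MR²) = 0.5.
Since ω = v/R, the translational part is ½Mv² and the rotational part is ½I(v/R)² = ½kMv²; the total is ½(1+k)Mv².
The rotational fraction is therefore k/(1+k) = 0.5/1.5 ≈ 0.333.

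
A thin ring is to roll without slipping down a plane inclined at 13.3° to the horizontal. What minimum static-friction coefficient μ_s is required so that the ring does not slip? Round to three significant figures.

The moment of inertia is MR², giving k ≡ I/(MR²) = 1.
Newton's second law down the slope: Mg sinθ − f = Ma. The torque equation fR = Iα (with α = a/R) gives f = kMa.
These give a = g sinθ/(1+k) and the required friction f = kMg sinθ/(1+k).
The normal force is N = Mg cosθ, so μ_min = f/N = k tanθ/(1+k).
μ_min = 1 × tan13.3° / 2 ≈ 0.118.

μ_min ≈ 0.118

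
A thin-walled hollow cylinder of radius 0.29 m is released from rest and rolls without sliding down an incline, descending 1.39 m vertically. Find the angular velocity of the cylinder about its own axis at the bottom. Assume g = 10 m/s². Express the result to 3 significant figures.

ω ≈ 12.9 rad/s

Here I = MR², so the shape factor k = I/(MR²) = 1.
The rolling condition ω = v/R makes the rotational term ½I(v/R)² = ½kMv², so KE_total = ½(1+k)Mv² = Mv².
Energy conservation Mgh = ½(1+k)Mv² gives v = √(2gh/(1+k)) = √(2 × 10 × 1.39 / 2) = 3.728 m/s.
Then ω = v/R = 3.728 / 0.29 ≈ 12.9 rad/s.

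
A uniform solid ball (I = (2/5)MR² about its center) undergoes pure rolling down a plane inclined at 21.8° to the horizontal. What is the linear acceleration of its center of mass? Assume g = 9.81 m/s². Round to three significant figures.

Here I = (2/5)MR², so the shape factor k = I/(MR²) = 0.4.
Newton's second law down the slope: Mg sinθ − f = Ma. The torque equation fR = Iα (with α = a/R) gives f = kMa.
Eliminating f: Mg sinθ = (1+k)Ma, so a = g sinθ/(1+k) = 9.81 × sin21.8° / 1.4 ≈ 2.60 m/s².

a ≈ 2.60 m/s²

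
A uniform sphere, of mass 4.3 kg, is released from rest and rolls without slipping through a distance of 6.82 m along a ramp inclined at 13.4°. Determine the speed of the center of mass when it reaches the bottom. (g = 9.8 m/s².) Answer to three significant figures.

With I = (2/5)MR², the ratio k = I/(MR²) is 0.4.
Rolling without slipping gives ω = v/R, so the total kinetic energy is ½Mv² + ½Iω² = ½(1+k)Mv² = (7/10)Mv².
The vertical drop is h = L sinθ = 6.82 × sin13.4° = 1.581 m.
Setting Mgh = (7/10)Mv² gives v = √(2gh/(1+k)) = √(2·9.8·1.581/1.4) ≈ 4.70 m/s.

v ≈ 4.70 m/s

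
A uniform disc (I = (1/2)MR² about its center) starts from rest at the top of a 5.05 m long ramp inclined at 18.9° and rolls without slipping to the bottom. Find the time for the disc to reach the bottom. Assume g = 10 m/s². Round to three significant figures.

t ≈ 2.16 s

For this body I = (1/2)MR², i.e. k = I/(MR²) = 0.5.
Translational: Mg sinθ − f = Ma. Rotational about the CM: fR = Iα = kMRa, so f = kMa.
Hence a = g sinθ/(1+k) = 10×sin18.9°/1.5 = 2.159 m/s².
With constant a from rest, t = √(2L/a) = √(2·5.05/2.159) ≈ 2.16 s.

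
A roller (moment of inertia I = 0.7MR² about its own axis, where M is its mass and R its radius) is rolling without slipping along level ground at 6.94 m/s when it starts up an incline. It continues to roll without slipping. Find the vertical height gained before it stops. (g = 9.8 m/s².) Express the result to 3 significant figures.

The moment of inertia is 0.7MR², giving k ≡ I/(MR²) = 0.7.
Rolling without slipping gives ω = v/R, so the total kinetic energy is ½Mv² + ½Iω² = ½(1+k)Mv² = (17/20)Mv².
All of this converts to potential energy at the highest point: (17/20)Mv₀² = Mgh.
Thus h = (1+k)v₀²/(2g) = 1.7 × 6.94² / (2 × 9.8) ≈ 4.18 m.

h ≈ 4.18 m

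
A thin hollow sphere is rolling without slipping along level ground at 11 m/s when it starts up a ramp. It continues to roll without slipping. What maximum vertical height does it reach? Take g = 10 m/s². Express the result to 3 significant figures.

With I = (2/3)MR², the ratio k = I/(MR²) is 2/3.
The rolling condition ω = v/R makes the rotational term ½I(v/R)² = ½kMv², so KE_total = ½(1+k)Mv² = (5/6)Mv².
All of this converts to potential energy at the highest point: (5/6)Mv₀² = Mgh.
Thus h = (1+k)v₀²/(2g) = 1.667 × 11² / (2 × 10) ≈ 10.1 m.

h ≈ 10.1 m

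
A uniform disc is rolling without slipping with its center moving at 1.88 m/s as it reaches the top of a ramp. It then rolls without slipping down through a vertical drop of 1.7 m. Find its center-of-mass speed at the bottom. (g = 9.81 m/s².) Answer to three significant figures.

For this body I = (1/2)MR², i.e. k = I/(MR²) = 0.5.
Rolling without slipping gives ω = v/R, so the total kinetic energy is ½Mv² + ½Iω² = ½(1+k)Mv² = (3/4)Mv².
Conserving energy between top and bottom: (3/4)Mv² = (3/4)Mv₀² + Mgh, hence v² = v₀² + 2gh/(1+k).
v = √(1.88² + 2×9.81×1.7/1.5) = √25.77 ≈ 5.08 m/s.

v ≈ 5.08 m/s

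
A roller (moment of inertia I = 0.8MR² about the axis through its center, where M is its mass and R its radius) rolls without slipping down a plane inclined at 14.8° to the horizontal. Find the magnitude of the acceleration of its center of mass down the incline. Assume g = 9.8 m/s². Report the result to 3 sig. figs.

a ≈ 1.39 m/s²

The moment of inertia is 0.8MR², giving k ≡ I/(MR²) = 0.8.
Translational: Mg sinθ − f = Ma. Rotational about the CM: fR = Iα = kMRa, so f = kMa.
Eliminating f: Mg sinθ = (1+k)Ma, so a = g sinθ/(1+k) = 9.8 × sin14.8° / 1.8 ≈ 1.39 m/s².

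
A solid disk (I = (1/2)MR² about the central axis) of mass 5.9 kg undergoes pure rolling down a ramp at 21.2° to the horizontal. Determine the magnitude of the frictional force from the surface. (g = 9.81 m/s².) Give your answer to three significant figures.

The moment of inertia is (1/2)MR², giving k ≡ I/(MR²) = 0.5.
Translational: Mg sinθ − f = Ma. Rotational about the CM: fR = Iα = kMRa, so f = kMa.
Combining, a = g sinθ/(1+k) and f = kMa = kMg sinθ/(1+k).
f = 0.5 × 5.9 × 9.81 × sin21.2° / 1.5 ≈ 6.98 N.

f ≈ 6.98 N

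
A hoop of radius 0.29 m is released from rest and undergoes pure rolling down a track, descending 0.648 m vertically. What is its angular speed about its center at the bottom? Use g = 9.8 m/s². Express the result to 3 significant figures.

Here I = MR², so the shape factor k = I/(MR²) = 1.
Pure rolling means v = ωR; then KE = ½Mv² + ½I(v/R)² = ½(1+k)Mv² = Mv².
Energy conservation Mgh = ½(1+k)Mv² gives v = √(2gh/(1+k)) = √(2 × 9.8 × 0.648 / 2) = 2.52 m/s.
The angular speed follows from ω = v/R = 2.52/0.29 ≈ 8.69 rad/s.

ω ≈ 8.69 rad/s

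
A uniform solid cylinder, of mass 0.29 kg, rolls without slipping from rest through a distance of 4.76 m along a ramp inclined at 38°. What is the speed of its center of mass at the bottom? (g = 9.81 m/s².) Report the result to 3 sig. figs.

v ≈ 6.19 m/s

Here I = (1/2)MR², so the shape factor k = I/(MR²) = 0.5.
Rolling without slipping gives ω = v/R, so the total kinetic energy is ½Mv² + ½Iω² = ½(1+k)Mv² = (3/4)Mv².
The vertical drop is h = L sinθ = 4.76 × sin38° = 2.931 m.
Energy conservation: Mgh = (3/4)Mv², so v = √(2gh/(1+k)) = √(2 × 9.81 × 2.931 / 1.5) ≈ 6.19 m/s.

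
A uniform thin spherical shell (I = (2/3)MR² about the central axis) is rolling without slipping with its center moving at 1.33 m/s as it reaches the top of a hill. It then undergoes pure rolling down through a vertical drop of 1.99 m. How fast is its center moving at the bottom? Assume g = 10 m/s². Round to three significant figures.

With I = (2/3)MR², the ratio k = I/(MR²) is 2/3.
The rolling condition ω = v/R makes the rotational term ½I(v/R)² = ½kMv², so KE_total = ½(1+k)Mv² = (5/6)Mv².
Conserving energy between top and bottom: (5/6)Mv² = (5/6)Mv₀² + Mgh, hence v² = v₀² + 2gh/(1+k).
v = √(1.33² + 2×10×1.99/1.667) = √25.65 ≈ 5.06 m/s.

v ≈ 5.06 m/s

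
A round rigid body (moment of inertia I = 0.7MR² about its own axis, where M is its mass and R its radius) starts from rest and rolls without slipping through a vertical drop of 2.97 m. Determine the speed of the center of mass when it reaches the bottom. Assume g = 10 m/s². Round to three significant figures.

v ≈ 5.91 m/s

For this body I = 0.7MR², i.e. k = I/(MR²) = 0.7.
Pure rolling means v = ωR; then KE = ½Mv² + ½I(v/R)² = ½(1+k)Mv² = (17/20)Mv².
Energy conservation: Mgh = (17/20)Mv², so v = √(2gh/(1+k)) = √(2 × 10 × 2.97 / 1.7) ≈ 5.91 m/s.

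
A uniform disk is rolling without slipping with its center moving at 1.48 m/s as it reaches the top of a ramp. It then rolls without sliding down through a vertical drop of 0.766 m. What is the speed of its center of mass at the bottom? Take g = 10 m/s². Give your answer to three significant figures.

Here I = (1/2)MR², so the shape factor k = I/(MR²) = 0.5.
Pure rolling means v = ωR; then KE = ½Mv² + ½I(v/R)² = ½(1+k)Mv² = (3/4)Mv².
Conserving energy between top and bottom: (3/4)Mv² = (3/4)Mv₀² + Mgh, hence v² = v₀² + 2gh/(1+k).
v = √(1.48² + 2×10×0.766/1.5) = √12.4 ≈ 3.52 m/s.

v ≈ 3.52 m/s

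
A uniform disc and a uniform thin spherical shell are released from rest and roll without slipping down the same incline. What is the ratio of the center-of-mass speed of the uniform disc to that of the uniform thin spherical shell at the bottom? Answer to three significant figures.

Each satisfies Mgh = ½(1+k)Mv² with k = I/(MR²), so v ∝ 1/√(1+k).
For the uniform disc k = 0.5; for the uniform thin spherical shell k = 2/3.
v₁/v₂ = √((1+k₂)/(1+k₁)) = √(1.667/1.5) ≈ 1.05.

v_ratio ≈ 1.05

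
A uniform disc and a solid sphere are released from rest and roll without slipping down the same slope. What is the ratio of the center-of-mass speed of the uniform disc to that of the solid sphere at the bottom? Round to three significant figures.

Each satisfies Mgh = ½(1+k)Mv² with k = I/(MR²), so v ∝ 1/√(1+k).
For the uniform disc k = 0.5; for the solid sphere k = 0.4.
v₁/v₂ = √((1+k₂)/(1+k₁)) = √(1.4/1.5) ≈ 0.966.

v_ratio ≈ 0.966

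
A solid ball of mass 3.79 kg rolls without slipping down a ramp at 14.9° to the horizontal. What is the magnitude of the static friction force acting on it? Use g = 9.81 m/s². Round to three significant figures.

With I = (2/5)MR², the ratio k = I/(MR²) is 0.4.
Along the incline Mg sinθ − f = Ma, and torque about the center fR = Iα = kMR²(a/R) gives f = kMa.
Combining, a = g sinθ/(1+k) and f = kMa = kMg sinθ/(1+k).
f = 0.4 × 3.79 × 9.81 × sin14.9° / 1.4 ≈ 2.73 N.

f ≈ 2.73 N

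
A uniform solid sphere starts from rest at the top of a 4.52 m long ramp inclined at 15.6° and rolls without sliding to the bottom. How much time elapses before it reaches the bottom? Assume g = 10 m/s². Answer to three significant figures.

t ≈ 2.17 s

With I = (2/5)MR², the ratio k = I/(MR²) is 0.4.
Along the incline Mg sinθ − f = Ma, and torque about the center fR = Iα = kMR²(a/R) gives f = kMa.
Hence a = g sinθ/(1+k) = 10×sin15.6°/1.4 = 1.921 m/s².
With constant a from rest, t = √(2L/a) = √(2·4.52/1.921) ≈ 2.17 s.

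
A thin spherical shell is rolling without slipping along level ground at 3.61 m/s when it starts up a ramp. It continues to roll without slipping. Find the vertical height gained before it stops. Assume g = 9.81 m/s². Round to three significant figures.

h ≈ 1.11 m

Here I = (2/3)MR², so the shape factor k = I/(MR²) = 2/3.
Pure rolling means v = ωR; then KE = ½Mv² + ½I(v/R)² = ½(1+k)Mv² = (5/6)Mv².
At the top the kinetic energy is zero, so (5/6)Mv₀² = Mgh.
Thus h = (1+k)v₀²/(2g) = 1.667 × 3.61² / (2 × 9.81) ≈ 1.11 m.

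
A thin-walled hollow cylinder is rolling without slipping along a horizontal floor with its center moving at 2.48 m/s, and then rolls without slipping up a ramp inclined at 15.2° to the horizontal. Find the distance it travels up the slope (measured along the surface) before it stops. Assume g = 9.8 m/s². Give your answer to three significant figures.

With I = MR², the ratio k = I/(MR²) is 1.
Pure rolling means v = ωR; then KE = ½Mv² + ½I(v/R)² = ½(1+k)Mv² = Mv².
Setting this equal to Mgh gives the vertical rise h = (1+k)v₀²/(2g) = 2×2.48²/(2×9.8) = 0.6276 m.
The distance along the slope is d = h/sinθ = 0.6276/sin15.2° ≈ 2.39 m.

d ≈ 2.39 m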